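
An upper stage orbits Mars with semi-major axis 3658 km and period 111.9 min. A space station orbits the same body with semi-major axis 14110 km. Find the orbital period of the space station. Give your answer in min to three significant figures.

Kepler's third law: T² ∝ a³, so T₂ = T₁ (a₂/a₁)^(3/2).
a₂/a₁ = 3.857, (a₂/a₁)^(3/2) = 7.576.
T₂ = 111.9 × 7.576 = 847.7 min.

T₂ ≈ 848 min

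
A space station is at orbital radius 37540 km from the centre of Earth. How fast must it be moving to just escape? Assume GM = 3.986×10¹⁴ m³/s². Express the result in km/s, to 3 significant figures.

v_esc ≈ 4.61 km/s

r = 37540 km = 3.754×10⁷ m.
Escape speed v_esc = √(2μ/r) = √(2 × 3.986×10¹⁴ / 3.754×10⁷) = √(2.124×10⁷) = 4608 m/s.
= 4.608 km/s.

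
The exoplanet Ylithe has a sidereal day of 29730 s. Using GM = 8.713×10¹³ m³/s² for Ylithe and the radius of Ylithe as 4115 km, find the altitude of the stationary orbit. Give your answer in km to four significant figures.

A synchronous orbit has period T, so by Kepler's third law a = (μT²/4π²)^(1/3).
μT²/4π² = 8.713×10¹³ × (2.973×10⁴)² / 39.48 = 1.951×10²¹ m³.
a = 1.249×10⁷ m = 12495 km.
Altitude h = a − R = 12495 − 4115 = 8379.9 km.

h_sync ≈ 8380 km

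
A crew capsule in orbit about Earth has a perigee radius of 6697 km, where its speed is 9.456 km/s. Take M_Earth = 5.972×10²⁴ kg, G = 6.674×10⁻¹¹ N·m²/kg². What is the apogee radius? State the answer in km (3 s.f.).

μ = GM = 6.674×10⁻¹¹ × 5.972×10²⁴ = 3.986×10¹⁴ m³/s².
r_p = 6.697×10⁶ m.
Specific energy ε = v²/2 − μ/r = -1.481×10⁷ J/kg, so a = −μ/(2ε) = 1.346×10⁷ m.
The apsides satisfy r_p + r_a = 2a, so the apogee radius is 2a − r_p = 2.022×10⁷ m = 20221 km.

apogee radius ≈ 20200 km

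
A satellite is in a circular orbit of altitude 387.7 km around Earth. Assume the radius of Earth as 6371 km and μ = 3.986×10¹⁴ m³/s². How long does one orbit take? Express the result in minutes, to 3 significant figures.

T ≈ 92.2 minutes

r = 6371 + 387.7 = 6758.7 km = 6.7587×10⁶ m.
Kepler's third law: T = 2π√(r³/μ) = 2π√((6.759×10⁶)³ / 3.986×10¹⁴).
r³/μ = 7.746×10⁵ s², so T = 2π × 8.801×10² = 5.530×10³ s.
Converting: 5.530×10³ s ÷ 60.00 = 92.16 minutes.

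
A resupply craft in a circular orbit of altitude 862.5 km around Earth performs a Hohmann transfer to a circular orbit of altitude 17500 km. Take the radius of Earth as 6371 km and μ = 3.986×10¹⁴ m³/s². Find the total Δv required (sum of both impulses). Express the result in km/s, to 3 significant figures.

Δv_total ≈ 3.07 km/s

r₁ = 6371 + 862.5 = 7233.5 km = 7.2335×10⁶ m.
r₂ = 6371 + 17500 = 23871 km = 2.3871×10⁷ m.
Transfer ellipse a_t = (r₁ + r₂)/2 = 1.555×10⁷ m.
At r₁: circular v_c1 = √(μ/r₁) = 7423 m/s; transfer-perigee v_p = √[μ(2/r₁ − 1/a_t)] = 9197 m/s.
Δv₁ = v_p − v_c1 = 1773 m/s.
At r₂: circular v_c2 = √(μ/r₂) = 4086 m/s; transfer-apogee v_a = √[μ(2/r₂ − 1/a_t)] = 2787 m/s.
Δv₂ = v_c2 − v_a = 1299 m/s.
Total Δv = Δv₁ + Δv₂ = 3073 m/s = 3.073 km/s.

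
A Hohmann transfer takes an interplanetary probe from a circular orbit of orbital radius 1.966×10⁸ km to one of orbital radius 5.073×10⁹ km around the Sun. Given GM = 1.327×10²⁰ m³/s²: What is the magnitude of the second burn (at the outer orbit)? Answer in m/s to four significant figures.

Δv ≈ 3717 m/s

r₁ = 1.966×10⁸ km = 1.966×10¹¹ m.
r₂ = 5.073×10⁹ km = 5.073×10¹² m.
Transfer ellipse a_t = (r₁ + r₂)/2 = 2.635×10¹² m.
At r₁: circular v_c1 = √(μ/r₁) = 25980 m/s; transfer-perihelion v_p = √[μ(2/r₁ − 1/a_t)] = 36050 m/s.
At r₂: circular v_c2 = √(μ/r₂) = 5114 m/s; transfer-aphelion v_a = √[μ(2/r₂ − 1/a_t)] = 1397 m/s.
Δv₂ = v_c2 − v_a = 3717 m/s.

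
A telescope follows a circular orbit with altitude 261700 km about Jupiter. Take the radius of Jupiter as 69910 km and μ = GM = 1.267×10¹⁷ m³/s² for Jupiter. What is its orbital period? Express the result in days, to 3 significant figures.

r = 69910 + 261700 = 331610 km = 3.3161×10⁸ m.
Kepler's third law: T = 2π√(r³/μ) = 2π√((3.316×10⁸)³ / 1.267×10¹⁷).
r³/μ = 2.878×10⁸ s², so T = 2π × 1.696×10⁴ = 1.066×10⁵ s.
Converting: 1.066×10⁵ s ÷ 86400 = 1.234 days.

T ≈ 1.23 days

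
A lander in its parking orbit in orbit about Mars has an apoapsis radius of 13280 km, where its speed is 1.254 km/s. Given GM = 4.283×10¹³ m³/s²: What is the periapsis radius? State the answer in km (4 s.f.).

r_a = 1.328×10⁷ m.
Specific energy ε = v²/2 − μ/r = -2.439×10⁶ J/kg, so a = −μ/(2ε) = 8.781×10⁶ m.
The apsides satisfy r_p + r_a = 2a, so the periapsis radius is 2a − r_a = 4.281×10⁶ m = 4281.2 km.

periapsis radius ≈ 4281 km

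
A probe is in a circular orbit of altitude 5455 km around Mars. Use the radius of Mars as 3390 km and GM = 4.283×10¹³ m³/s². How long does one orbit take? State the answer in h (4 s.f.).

r = 3390 + 5455 = 8845.0 km = 8.8450×10⁶ m.
Kepler's third law: T = 2π√(r³/μ) = 2π√((8.845×10⁶)³ / 4.283×10¹³).
r³/μ = 1.616×10⁷ s², so T = 2π × 4.020×10³ = 2.526×10⁴ s.
Converting: 2.526×10⁴ s ÷ 3600 = 7.015 h.

T ≈ 7.015 h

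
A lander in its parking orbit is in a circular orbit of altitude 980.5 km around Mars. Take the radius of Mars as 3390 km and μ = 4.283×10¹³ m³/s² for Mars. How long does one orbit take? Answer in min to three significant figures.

T ≈ 146 min

r = 3390 + 980.5 = 4370.5 km = 4.3705×10⁶ m.
Kepler's third law: T = 2π√(r³/μ) = 2π√((4.370×10⁶)³ / 4.283×10¹³).
r³/μ = 1.949×10⁶ s², so T = 2π × 1.396×10³ = 8.772×10³ s.
Converting: 8.772×10³ s ÷ 60.00 = 146.2 min.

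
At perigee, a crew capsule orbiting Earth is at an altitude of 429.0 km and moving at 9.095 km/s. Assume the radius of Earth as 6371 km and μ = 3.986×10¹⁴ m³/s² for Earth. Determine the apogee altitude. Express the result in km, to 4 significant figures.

apogee altitude ≈ 9925 km

r_p = 6371 + 429.0 = 6800.0 km = 6.800×10⁶ m.
Specific energy ε = v²/2 − μ/r = -1.726×10⁷ J/kg, so a = −μ/(2ε) = 1.155×10⁷ m.
The apsides satisfy r_p + r_a = 2a, so the apogee radius is 2a − r_p = 1.630×10⁷ m = 16296 km.
Apogee altitude = 16296 − 6371 = 9925.4 km.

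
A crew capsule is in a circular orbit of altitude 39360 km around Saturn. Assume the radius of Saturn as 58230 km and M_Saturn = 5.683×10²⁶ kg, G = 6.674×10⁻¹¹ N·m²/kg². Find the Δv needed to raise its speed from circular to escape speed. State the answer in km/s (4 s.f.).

μ = GM = 6.674×10⁻¹¹ × 5.683×10²⁶ = 3.793×10¹⁶ m³/s².
r = 58230 + 39360 = 97590 km = 9.7590×10⁷ m.
Circular speed v_c = √(μ/r) = 19710 m/s.
Escape speed v_esc = √(2μ/r) = √2 × v_c = 27880 m/s.
Δv = v_esc − v_c = 8166 m/s = 8.166 km/s.

Δv ≈ 8.166 km/s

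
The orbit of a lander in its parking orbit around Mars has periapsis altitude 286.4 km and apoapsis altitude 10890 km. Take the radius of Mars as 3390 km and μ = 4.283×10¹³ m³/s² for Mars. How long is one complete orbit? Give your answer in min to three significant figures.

r_p = 3390 + 286.4 = 3676.4 km = 3.6764×10⁶ m.
r_a = 3390 + 10890 = 14280 km = 1.4280×10⁷ m.
Semi-major axis a = (r_p + r_a)/2 = (3676.4 + 14280)/2 = 8978.2 km = 8.978×10⁶ m.
By Kepler's third law T = 2π√(a³/μ) = 2π × 4.111×10³ = 2.583×10⁴ s.
= 430.5 min.

T ≈ 430 min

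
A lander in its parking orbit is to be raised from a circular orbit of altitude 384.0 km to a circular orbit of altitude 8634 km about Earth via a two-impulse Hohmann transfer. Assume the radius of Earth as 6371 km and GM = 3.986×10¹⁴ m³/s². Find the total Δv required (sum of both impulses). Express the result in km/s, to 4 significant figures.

r₁ = 6371 + 384.0 = 6755.0 km = 6.7550×10⁶ m.
r₂ = 6371 + 8634 = 15005 km = 1.5005×10⁷ m.
Transfer ellipse a_t = (r₁ + r₂)/2 = 1.088×10⁷ m.
At r₁: circular v_c1 = √(μ/r₁) = 7682 m/s; transfer-perigee v_p = √[μ(2/r₁ − 1/a_t)] = 9021 m/s.
Δv₁ = v_p − v_c1 = 1339 m/s.
At r₂: circular v_c2 = √(μ/r₂) = 5154 m/s; transfer-apogee v_a = √[μ(2/r₂ − 1/a_t)] = 4061 m/s.
Δv₂ = v_c2 − v_a = 1093 m/s.
Total Δv = Δv₁ + Δv₂ = 2432 m/s = 2.432 km/s.

Δv_total ≈ 2.432 km/s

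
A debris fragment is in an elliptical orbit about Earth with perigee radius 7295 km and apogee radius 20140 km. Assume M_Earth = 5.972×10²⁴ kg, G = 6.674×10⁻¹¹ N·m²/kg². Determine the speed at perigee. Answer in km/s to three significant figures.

μ = GM = 6.674×10⁻¹¹ × 5.972×10²⁴ = 3.986×10¹⁴ m³/s².
Semi-major axis a = (r_p + r_a)/2 = 13718 km = 1.372×10⁷ m.
Vis-viva: v² = μ(2/r − 1/a) = 3.986×10¹⁴ × (2.742×10⁻⁷ − 7.290×10⁻⁸) = 8.022×10⁷ m²/s².
v = 8956 m/s = 8.956 km/s.

v ≈ 8.96 km/s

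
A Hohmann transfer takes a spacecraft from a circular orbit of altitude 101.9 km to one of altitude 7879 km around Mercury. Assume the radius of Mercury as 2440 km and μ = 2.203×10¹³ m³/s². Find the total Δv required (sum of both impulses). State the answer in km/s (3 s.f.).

Δv_total ≈ 1.33 km/s

r₁ = 2440 + 101.9 = 2541.9 km = 2.5419×10⁶ m.
r₂ = 2440 + 7879 = 10319 km = 1.0319×10⁷ m.
Transfer ellipse a_t = (r₁ + r₂)/2 = 6.430×10⁶ m.
At r₁: circular v_c1 = √(μ/r₁) = 2944 m/s; transfer-periherm v_p = √[μ(2/r₁ − 1/a_t)] = 3729 m/s.
Δv₁ = v_p − v_c1 = 785.4 m/s.
At r₂: circular v_c2 = √(μ/r₂) = 1461 m/s; transfer-apoherm v_a = √[μ(2/r₂ − 1/a_t)] = 918.6 m/s.
Δv₂ = v_c2 − v_a = 542.5 m/s.
Total Δv = Δv₁ + Δv₂ = 1328 m/s = 1.328 km/s.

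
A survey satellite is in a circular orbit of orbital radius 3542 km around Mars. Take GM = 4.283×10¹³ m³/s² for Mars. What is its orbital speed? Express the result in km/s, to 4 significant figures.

v ≈ 3.477 km/s

r = 3542 km = 3.542×10⁶ m.
For a circular orbit v = √(μ/r) = √(4.283×10¹³ / 3.542×10⁶) = √(1.209×10⁷) = 3477 m/s.
That is 3.477 km/s.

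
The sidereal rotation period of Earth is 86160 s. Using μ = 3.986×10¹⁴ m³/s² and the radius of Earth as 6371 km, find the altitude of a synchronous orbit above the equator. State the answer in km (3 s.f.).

A synchronous orbit has period T, so by Kepler's third law a = (μT²/4π²)^(1/3).
μT²/4π² = 3.986×10¹⁴ × (8.616×10⁴)² / 39.48 = 7.495×10²² m³.
a = 4.216×10⁷ m = 42163 km.
Altitude h = a − R = 42163 − 6371 = 35792 km.

h_sync ≈ 35800 km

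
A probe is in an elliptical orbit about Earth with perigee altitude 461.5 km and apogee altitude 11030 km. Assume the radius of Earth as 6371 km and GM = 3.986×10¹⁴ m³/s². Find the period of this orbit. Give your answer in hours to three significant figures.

T ≈ 3.69 hours

r_p = 6371 + 461.5 = 6832.5 km = 6.8325×10⁶ m.
r_a = 6371 + 11030 = 17401 km = 1.7401×10⁷ m.
Semi-major axis a = (r_p + r_a)/2 = (6832.5 + 17401)/2 = 12117 km = 1.212×10⁷ m.
By Kepler's third law T = 2π√(a³/μ) = 2π × 2.113×10³ = 1.327×10⁴ s.
= 3.687 hours.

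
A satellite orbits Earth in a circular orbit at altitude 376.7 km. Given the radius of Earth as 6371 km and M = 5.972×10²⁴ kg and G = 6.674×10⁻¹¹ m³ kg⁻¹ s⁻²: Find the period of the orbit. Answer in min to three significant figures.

T ≈ 91.9 min

μ = GM = 6.674×10⁻¹¹ × 5.972×10²⁴ = 3.986×10¹⁴ m³/s².
r = 6371 + 376.7 = 6747.7 km = 6.7477×10⁶ m.
Kepler's third law: T = 2π√(r³/μ) = 2π√((6.748×10⁶)³ / 3.986×10¹⁴).
r³/μ = 7.708×10⁵ s², so T = 2π × 8.780×10² = 5.516×10³ s.
Converting: 5.516×10³ s ÷ 60.00 = 91.94 min.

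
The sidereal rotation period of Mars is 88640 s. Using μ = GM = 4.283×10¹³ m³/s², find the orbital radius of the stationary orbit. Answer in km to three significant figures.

A synchronous orbit has period T, so by Kepler's third law a = (μT²/4π²)^(1/3).
μT²/4π² = 4.283×10¹³ × (8.864×10⁴)² / 39.48 = 8.524×10²¹ m³.
a = 2.043×10⁷ m = 20428 km.

r_sync ≈ 20400 km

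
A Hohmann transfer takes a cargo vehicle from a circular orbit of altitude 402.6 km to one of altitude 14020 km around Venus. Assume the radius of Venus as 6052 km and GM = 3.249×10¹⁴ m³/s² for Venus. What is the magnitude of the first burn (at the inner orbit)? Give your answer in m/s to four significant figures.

r₁ = 6052 + 402.6 = 6454.6 km = 6.4546×10⁶ m.
r₂ = 6052 + 14020 = 20072 km = 2.0072×10⁷ m.
Transfer ellipse a_t = (r₁ + r₂)/2 = 1.326×10⁷ m.
At r₁: circular v_c1 = √(μ/r₁) = 7095 m/s; transfer-periapsis v_p = √[μ(2/r₁ − 1/a_t)] = 8728 m/s.
Δv₁ = v_p − v_c1 = 1633 m/s.

Δv ≈ 1633 m/s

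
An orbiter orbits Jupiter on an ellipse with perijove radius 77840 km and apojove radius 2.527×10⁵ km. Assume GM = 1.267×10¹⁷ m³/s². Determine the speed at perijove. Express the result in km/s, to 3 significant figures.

v ≈ 49.9 km/s

Semi-major axis a = (r_p + r_a)/2 = 1.6527×10⁵ km = 1.653×10⁸ m.
Vis-viva: v² = μ(2/r − 1/a) = 1.267×10¹⁷ × (2.569×10⁻⁸ − 6.051×10⁻⁹) = 2.489×10⁹ m²/s².
v = 49890 m/s = 49.89 km/s.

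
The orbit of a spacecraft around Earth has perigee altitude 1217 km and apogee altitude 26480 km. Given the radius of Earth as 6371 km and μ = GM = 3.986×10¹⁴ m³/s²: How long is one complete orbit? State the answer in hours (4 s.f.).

r_p = 6371 + 1217 = 7588.0 km = 7.5880×10⁶ m.
r_a = 6371 + 26480 = 32851 km = 3.2851×10⁷ m.
Semi-major axis a = (r_p + r_a)/2 = (7588.0 + 32851)/2 = 20220 km = 2.022×10⁷ m.
By Kepler's third law T = 2π√(a³/μ) = 2π × 4.554×10³ = 2.861×10⁴ s.
= 7.948 hours.

T ≈ 7.948 hours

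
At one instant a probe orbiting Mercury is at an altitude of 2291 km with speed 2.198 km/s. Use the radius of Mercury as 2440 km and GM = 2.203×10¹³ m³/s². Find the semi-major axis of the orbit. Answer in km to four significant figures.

r = 2440 + 2291 = 4731.0 km = 4.731×10⁶ m.
Vis-viva rearranged: 1/a = 2/r − v²/μ = 4.227×10⁻⁷ − 2.193×10⁻⁷ = 2.034×10⁻⁷ m⁻¹.
a = 4.915×10⁶ m = 4915.4 km.

a ≈ 4915 km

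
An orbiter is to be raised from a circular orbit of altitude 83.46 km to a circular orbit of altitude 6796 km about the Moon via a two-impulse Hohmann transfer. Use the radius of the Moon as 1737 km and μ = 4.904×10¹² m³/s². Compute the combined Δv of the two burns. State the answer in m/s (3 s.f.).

r₁ = 1737 + 83.46 = 1820.5 km = 1.8205×10⁶ m.
r₂ = 1737 + 6796 = 8533.0 km = 8.5330×10⁶ m.
Transfer ellipse a_t = (r₁ + r₂)/2 = 5.177×10⁶ m.
At r₁: circular v_c1 = √(μ/r₁) = 1641 m/s; transfer-perilune v_p = √[μ(2/r₁ − 1/a_t)] = 2107 m/s.
Δv₁ = v_p − v_c1 = 465.9 m/s.
At r₂: circular v_c2 = √(μ/r₂) = 758.1 m/s; transfer-apolune v_a = √[μ(2/r₂ − 1/a_t)] = 449.6 m/s.
Δv₂ = v_c2 − v_a = 308.5 m/s.
Total Δv = Δv₁ + Δv₂ = 774.5 m/s.

Δv_total ≈ 774 m/s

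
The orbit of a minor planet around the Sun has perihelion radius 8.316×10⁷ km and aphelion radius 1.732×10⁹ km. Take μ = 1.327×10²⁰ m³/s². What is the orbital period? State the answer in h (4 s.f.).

Semi-major axis a = (r_p + r_a)/2 = (8.3160×10⁷ + 1.7320×10⁹)/2 = 9.0758×10⁸ km = 9.076×10¹¹ m.
By Kepler's third law T = 2π√(a³/μ) = 2π × 7.506×10⁷ = 4.716×10⁸ s.
= 1.310×10⁵ h.

T ≈ 131000 h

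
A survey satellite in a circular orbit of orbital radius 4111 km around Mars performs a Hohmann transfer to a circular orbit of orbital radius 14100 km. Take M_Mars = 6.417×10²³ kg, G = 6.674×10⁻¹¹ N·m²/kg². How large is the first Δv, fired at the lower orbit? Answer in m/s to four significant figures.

μ = GM = 6.674×10⁻¹¹ × 6.417×10²³ = 4.283×10¹³ m³/s².
r₁ = 4111 km = 4.111×10⁶ m.
r₂ = 14100 km = 1.410×10⁷ m.
Transfer ellipse a_t = (r₁ + r₂)/2 = 9.106×10⁶ m.
At r₁: circular v_c1 = √(μ/r₁) = 3228 m/s; transfer-periapsis v_p = √[μ(2/r₁ − 1/a_t)] = 4016 m/s.
Δv₁ = v_p − v_c1 = 788.8 m/s.

Δv ≈ 788.8 m/s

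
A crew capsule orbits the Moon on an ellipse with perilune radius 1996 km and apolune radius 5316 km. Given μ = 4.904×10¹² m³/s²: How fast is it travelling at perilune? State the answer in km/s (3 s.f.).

Semi-major axis a = (r_p + r_a)/2 = 3656.0 km = 3.656×10⁶ m.
Vis-viva: v² = μ(2/r − 1/a) = 4.904×10¹² × (1.002×10⁻⁶ − 2.735×10⁻⁷) = 3.572×10⁶ m²/s².
v = 1890 m/s = 1.890 km/s.

v ≈ 1.89 km/s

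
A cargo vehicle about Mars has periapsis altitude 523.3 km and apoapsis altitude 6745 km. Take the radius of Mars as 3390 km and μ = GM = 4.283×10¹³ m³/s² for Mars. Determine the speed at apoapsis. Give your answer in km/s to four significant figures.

v ≈ 1.534 km/s

r_p = 3390 + 523.3 = 3913.3 km = 3.9133×10⁶ m.
r_a = 3390 + 6745 = 10135 km = 1.0135×10⁷ m.
Semi-major axis a = (r_p + r_a)/2 = 7024.1 km = 7.024×10⁶ m.
Vis-viva: v² = μ(2/r − 1/a) = 4.283×10¹³ × (1.973×10⁻⁷ − 1.424×10⁻⁷) = 2.354×10⁶ m²/s².
v = 1534 m/s = 1.534 km/s.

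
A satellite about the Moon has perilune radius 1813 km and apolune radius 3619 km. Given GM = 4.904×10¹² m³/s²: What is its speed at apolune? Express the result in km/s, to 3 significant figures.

Semi-major axis a = (r_p + r_a)/2 = 2716.0 km = 2.716×10⁶ m.
Vis-viva: v² = μ(2/r − 1/a) = 4.904×10¹² × (5.526×10⁻⁷ − 3.682×10⁻⁷) = 9.045×10⁵ m²/s².
v = 951.1 m/s = 0.9511 km/s.

v ≈ 0.951 km/s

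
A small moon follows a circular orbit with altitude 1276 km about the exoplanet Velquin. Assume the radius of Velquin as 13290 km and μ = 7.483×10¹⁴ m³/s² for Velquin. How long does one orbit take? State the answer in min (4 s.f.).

r = 13290 + 1276 = 14566 km = 1.4566×10⁷ m.
Kepler's third law: T = 2π√(r³/μ) = 2π√((1.457×10⁷)³ / 7.483×10¹⁴).
r³/μ = 4.130×10⁶ s², so T = 2π × 2.032×10³ = 1.277×10⁴ s.
Converting: 1.277×10⁴ s ÷ 60.00 = 212.8 min.

T ≈ 212.8 min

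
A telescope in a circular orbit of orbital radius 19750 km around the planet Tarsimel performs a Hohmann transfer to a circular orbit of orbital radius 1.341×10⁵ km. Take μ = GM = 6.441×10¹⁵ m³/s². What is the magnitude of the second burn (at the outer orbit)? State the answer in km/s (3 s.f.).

r₁ = 19750 km = 1.975×10⁷ m.
r₂ = 1.341×10⁵ km = 1.341×10⁸ m.
Transfer ellipse a_t = (r₁ + r₂)/2 = 7.692×10⁷ m.
At r₁: circular v_c1 = √(μ/r₁) = 18060 m/s; transfer-periapsis v_p = √[μ(2/r₁ − 1/a_t)] = 23840 m/s.
At r₂: circular v_c2 = √(μ/r₂) = 6930 m/s; transfer-apoapsis v_a = √[μ(2/r₂ − 1/a_t)] = 3512 m/s.
Δv₂ = v_c2 − v_a = 3419 m/s.
= 3.419 km/s.

Δv ≈ 3.42 km/s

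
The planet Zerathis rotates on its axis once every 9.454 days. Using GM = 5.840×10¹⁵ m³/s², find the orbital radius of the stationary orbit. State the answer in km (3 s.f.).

T = 9.454 days = 8.168×10⁵ s.
A synchronous orbit has period T, so by Kepler's third law a = (μT²/4π²)^(1/3).
μT²/4π² = 5.840×10¹⁵ × (8.168×10⁵)² / 39.48 = 9.870×10²⁵ m³.
a = 4.621×10⁸ m = 4.6214×10⁵ km.

r_sync ≈ 4.62×10⁵ km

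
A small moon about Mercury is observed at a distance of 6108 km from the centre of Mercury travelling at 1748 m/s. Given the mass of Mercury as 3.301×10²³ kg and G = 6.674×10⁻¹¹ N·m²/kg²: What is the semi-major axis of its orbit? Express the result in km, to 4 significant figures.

a ≈ 5298 km

μ = GM = 6.674×10⁻¹¹ × 3.301×10²³ = 2.203×10¹³ m³/s².
r = 6.108×10⁶ m.
Vis-viva rearranged: 1/a = 2/r − v²/μ = 3.274×10⁻⁷ − 1.387×10⁻⁷ = 1.887×10⁻⁷ m⁻¹.
a = 5.298×10⁶ m = 5298.1 km.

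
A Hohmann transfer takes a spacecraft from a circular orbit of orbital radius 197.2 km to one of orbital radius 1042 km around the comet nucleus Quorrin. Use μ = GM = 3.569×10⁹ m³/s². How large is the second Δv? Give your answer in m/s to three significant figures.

Δv ≈ 25.5 m/s

r₁ = 197.2 km = 1.972×10⁵ m.
r₂ = 1042 km = 1.042×10⁶ m.
Transfer ellipse a_t = (r₁ + r₂)/2 = 6.196×10⁵ m.
At r₁: circular v_c1 = √(μ/r₁) = 134.5 m/s; transfer-periapsis v_p = √[μ(2/r₁ − 1/a_t)] = 174.5 m/s.
At r₂: circular v_c2 = √(μ/r₂) = 58.52 m/s; transfer-apoapsis v_a = √[μ(2/r₂ − 1/a_t)] = 33.02 m/s.
Δv₂ = v_c2 − v_a = 25.51 m/s.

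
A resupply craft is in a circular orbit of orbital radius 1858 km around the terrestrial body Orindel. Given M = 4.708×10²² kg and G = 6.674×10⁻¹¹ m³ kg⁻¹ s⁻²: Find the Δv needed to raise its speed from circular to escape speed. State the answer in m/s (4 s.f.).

Δv ≈ 538.7 m/s

μ = GM = 6.674×10⁻¹¹ × 4.708×10²² = 3.142×10¹² m³/s².
r = 1858 km = 1.858×10⁶ m.
Circular speed v_c = √(μ/r) = 1300 m/s.
Escape speed v_esc = √(2μ/r) = √2 × v_c = 1839 m/s.
Δv = v_esc − v_c = 538.7 m/s.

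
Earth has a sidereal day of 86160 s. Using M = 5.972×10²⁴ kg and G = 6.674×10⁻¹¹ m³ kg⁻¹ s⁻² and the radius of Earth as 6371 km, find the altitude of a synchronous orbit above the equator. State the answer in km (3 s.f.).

μ = GM = 6.674×10⁻¹¹ × 5.972×10²⁴ = 3.986×10¹⁴ m³/s².
A synchronous orbit has period T, so by Kepler's third law a = (μT²/4π²)^(1/3).
μT²/4π² = 3.986×10¹⁴ × (8.616×10⁴)² / 39.48 = 7.495×10²² m³.
a = 4.216×10⁷ m = 42162 km.
Altitude h = a − R = 42162 − 6371 = 35791 km.

h_sync ≈ 35800 km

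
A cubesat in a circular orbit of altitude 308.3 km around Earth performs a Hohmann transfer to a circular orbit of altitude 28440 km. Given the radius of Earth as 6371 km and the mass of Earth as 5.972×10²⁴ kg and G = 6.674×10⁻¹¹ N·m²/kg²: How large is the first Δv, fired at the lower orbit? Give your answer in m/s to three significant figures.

Δv ≈ 2280 m/s

μ = GM = 6.674×10⁻¹¹ × 5.972×10²⁴ = 3.986×10¹⁴ m³/s².
r₁ = 6371 + 308.3 = 6679.3 km = 6.6793×10⁶ m.
r₂ = 6371 + 28440 = 34811 km = 3.4811×10⁷ m.
Transfer ellipse a_t = (r₁ + r₂)/2 = 2.075×10⁷ m.
At r₁: circular v_c1 = √(μ/r₁) = 7725 m/s; transfer-perigee v_p = √[μ(2/r₁ − 1/a_t)] = 10010 m/s.
Δv₁ = v_p − v_c1 = 2282 m/s.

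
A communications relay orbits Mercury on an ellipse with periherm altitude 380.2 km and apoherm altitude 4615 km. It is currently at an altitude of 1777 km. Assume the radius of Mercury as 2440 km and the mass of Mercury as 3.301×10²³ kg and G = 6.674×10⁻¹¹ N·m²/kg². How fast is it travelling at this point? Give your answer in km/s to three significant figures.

v ≈ 2.45 km/s

μ = GM = 6.674×10⁻¹¹ × 3.301×10²³ = 2.203×10¹³ m³/s².
r_p = 2440 + 380.2 = 2820.2 km = 2.8202×10⁶ m.
r_a = 2440 + 4615 = 7055.0 km = 7.0550×10⁶ m.
r = 2440 + 1777 = 4217.0 km = 4.217×10⁶ m.
Semi-major axis a = (r_p + r_a)/2 = 4937.6 km = 4.938×10⁶ m.
Vis-viva: v² = μ(2/r − 1/a) = 2.203×10¹³ × (4.743×10⁻⁷ − 2.025×10⁻⁷) = 5.987×10⁶ m²/s².
v = 2447 m/s = 2.447 km/s.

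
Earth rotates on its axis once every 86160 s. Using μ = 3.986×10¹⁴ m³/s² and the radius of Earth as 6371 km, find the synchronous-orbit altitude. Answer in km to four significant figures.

h_sync ≈ 35790 km

A synchronous orbit has period T, so by Kepler's third law a = (μT²/4π²)^(1/3).
μT²/4π² = 3.986×10¹⁴ × (8.616×10⁴)² / 39.48 = 7.495×10²² m³.
a = 4.216×10⁷ m = 42163 km.
Altitude h = a − R = 42163 − 6371 = 35792 km.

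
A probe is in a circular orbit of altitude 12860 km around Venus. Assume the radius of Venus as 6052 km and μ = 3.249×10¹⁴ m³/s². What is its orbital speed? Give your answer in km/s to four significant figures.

r = 6052 + 12860 = 18912 km = 1.8912×10⁷ m.
For a circular orbit v = √(μ/r) = √(3.249×10¹⁴ / 1.891×10⁷) = √(1.718×10⁷) = 4145 m/s.
That is 4.145 km/s.

v ≈ 4.145 km/s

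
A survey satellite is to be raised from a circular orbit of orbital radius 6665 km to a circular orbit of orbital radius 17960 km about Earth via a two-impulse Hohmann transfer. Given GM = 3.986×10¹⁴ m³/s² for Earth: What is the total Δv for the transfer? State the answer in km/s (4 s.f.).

r₁ = 6665 km = 6.665×10⁶ m.
r₂ = 17960 km = 1.796×10⁷ m.
Transfer ellipse a_t = (r₁ + r₂)/2 = 1.231×10⁷ m.
At r₁: circular v_c1 = √(μ/r₁) = 7733 m/s; transfer-perigee v_p = √[μ(2/r₁ − 1/a_t)] = 9340 m/s.
Δv₁ = v_p − v_c1 = 1607 m/s.
At r₂: circular v_c2 = √(μ/r₂) = 4711 m/s; transfer-apogee v_a = √[μ(2/r₂ − 1/a_t)] = 3466 m/s.
Δv₂ = v_c2 − v_a = 1245 m/s.
Total Δv = Δv₁ + Δv₂ = 2852 m/s = 2.852 km/s.

Δv_total ≈ 2.852 km/s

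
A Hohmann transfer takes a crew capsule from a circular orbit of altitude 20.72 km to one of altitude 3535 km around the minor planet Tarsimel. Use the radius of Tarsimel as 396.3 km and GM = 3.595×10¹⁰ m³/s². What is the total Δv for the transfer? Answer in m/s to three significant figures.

Δv_total ≈ 155 m/s

r₁ = 396.3 + 20.72 = 417.02 km = 4.1702×10⁵ m.
r₂ = 396.3 + 3535 = 3931.3 km = 3.9313×10⁶ m.
Transfer ellipse a_t = (r₁ + r₂)/2 = 2.174×10⁶ m.
At r₁: circular v_c1 = √(μ/r₁) = 293.6 m/s; transfer-periapsis v_p = √[μ(2/r₁ − 1/a_t)] = 394.8 m/s.
Δv₁ = v_p − v_c1 = 101.2 m/s.
At r₂: circular v_c2 = √(μ/r₂) = 95.63 m/s; transfer-apoapsis v_a = √[μ(2/r₂ − 1/a_t)] = 41.88 m/s.
Δv₂ = v_c2 − v_a = 53.75 m/s.
Total Δv = Δv₁ + Δv₂ = 155.0 m/s.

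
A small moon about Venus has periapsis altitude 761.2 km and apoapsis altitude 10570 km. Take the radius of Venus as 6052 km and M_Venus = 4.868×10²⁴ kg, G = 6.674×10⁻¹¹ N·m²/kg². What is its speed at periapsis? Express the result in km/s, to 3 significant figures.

μ = GM = 6.674×10⁻¹¹ × 4.868×10²⁴ = 3.249×10¹⁴ m³/s².
r_p = 6052 + 761.2 = 6813.2 km = 6.8132×10⁶ m.
r_a = 6052 + 10570 = 16622 km = 1.6622×10⁷ m.
Semi-major axis a = (r_p + r_a)/2 = 11718 km = 1.172×10⁷ m.
Vis-viva: v² = μ(2/r − 1/a) = 3.249×10¹⁴ × (2.935×10⁻⁷ − 8.534×10⁻⁸) = 6.764×10⁷ m²/s².
v = 8225 m/s = 8.225 km/s.

v ≈ 8.22 km/s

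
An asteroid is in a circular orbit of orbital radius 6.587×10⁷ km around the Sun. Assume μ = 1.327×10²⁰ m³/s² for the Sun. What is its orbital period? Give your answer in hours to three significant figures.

r = 6.587×10⁷ km = 6.587×10¹⁰ m.
Kepler's third law: T = 2π√(r³/μ) = 2π√((6.587×10¹⁰)³ / 1.327×10²⁰).
r³/μ = 2.154×10¹² s², so T = 2π × 1.468×10⁶ = 9.221×10⁶ s.
Converting: 9.221×10⁶ s ÷ 3600 = 2561 hours.

T ≈ 2560 hours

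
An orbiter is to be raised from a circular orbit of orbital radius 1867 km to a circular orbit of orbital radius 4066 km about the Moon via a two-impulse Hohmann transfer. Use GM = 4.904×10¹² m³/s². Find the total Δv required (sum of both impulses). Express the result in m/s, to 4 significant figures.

r₁ = 1867 km = 1.867×10⁶ m.
r₂ = 4066 km = 4.066×10⁶ m.
Transfer ellipse a_t = (r₁ + r₂)/2 = 2.966×10⁶ m.
At r₁: circular v_c1 = √(μ/r₁) = 1621 m/s; transfer-perilune v_p = √[μ(2/r₁ − 1/a_t)] = 1897 m/s.
Δv₁ = v_p − v_c1 = 276.7 m/s.
At r₂: circular v_c2 = √(μ/r₂) = 1098 m/s; transfer-apolune v_a = √[μ(2/r₂ − 1/a_t)] = 871.2 m/s.
Δv₂ = v_c2 − v_a = 227.0 m/s.
Total Δv = Δv₁ + Δv₂ = 503.7 m/s.

Δv_total ≈ 503.7 m/s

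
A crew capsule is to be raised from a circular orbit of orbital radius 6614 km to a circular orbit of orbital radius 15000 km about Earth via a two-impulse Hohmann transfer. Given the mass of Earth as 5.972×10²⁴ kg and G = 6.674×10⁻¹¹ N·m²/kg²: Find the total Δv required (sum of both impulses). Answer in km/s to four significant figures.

μ = GM = 6.674×10⁻¹¹ × 5.972×10²⁴ = 3.986×10¹⁴ m³/s².
r₁ = 6614 km = 6.614×10⁶ m.
r₂ = 15000 km = 1.500×10⁷ m.
Transfer ellipse a_t = (r₁ + r₂)/2 = 1.081×10⁷ m.
At r₁: circular v_c1 = √(μ/r₁) = 7763 m/s; transfer-perigee v_p = √[μ(2/r₁ − 1/a_t)] = 9146 m/s.
Δv₁ = v_p − v_c1 = 1383 m/s.
At r₂: circular v_c2 = √(μ/r₂) = 5155 m/s; transfer-apogee v_a = √[μ(2/r₂ − 1/a_t)] = 4033 m/s.
Δv₂ = v_c2 − v_a = 1122 m/s.
Total Δv = Δv₁ + Δv₂ = 2505 m/s = 2.505 km/s.

Δv_total ≈ 2.505 km/s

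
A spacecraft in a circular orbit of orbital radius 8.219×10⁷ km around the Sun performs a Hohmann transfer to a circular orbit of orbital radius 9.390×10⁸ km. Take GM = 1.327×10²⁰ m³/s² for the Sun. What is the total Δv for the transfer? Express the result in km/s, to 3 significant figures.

Δv_total ≈ 21.4 km/s

r₁ = 8.219×10⁷ km = 8.219×10¹⁰ m.
r₂ = 9.390×10⁸ km = 9.390×10¹¹ m.
Transfer ellipse a_t = (r₁ + r₂)/2 = 5.106×10¹¹ m.
At r₁: circular v_c1 = √(μ/r₁) = 40180 m/s; transfer-perihelion v_p = √[μ(2/r₁ − 1/a_t)] = 54490 m/s.
Δv₁ = v_p − v_c1 = 14310 m/s.
At r₂: circular v_c2 = √(μ/r₂) = 11890 m/s; transfer-aphelion v_a = √[μ(2/r₂ − 1/a_t)] = 4770 m/s.
Δv₂ = v_c2 − v_a = 7118 m/s.
Total Δv = Δv₁ + Δv₂ = 21430 m/s = 21.43 km/s.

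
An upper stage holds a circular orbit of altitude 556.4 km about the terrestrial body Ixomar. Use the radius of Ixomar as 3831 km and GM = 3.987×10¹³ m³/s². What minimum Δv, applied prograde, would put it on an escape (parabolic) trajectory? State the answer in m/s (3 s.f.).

Δv ≈ 1250 m/s

r = 3831 + 556.4 = 4387.4 km = 4.3874×10⁶ m.
Circular speed v_c = √(μ/r) = 3015 m/s.
Escape speed v_esc = √(2μ/r) = √2 × v_c = 4263 m/s.
Δv = v_esc − v_c = 1249 m/s.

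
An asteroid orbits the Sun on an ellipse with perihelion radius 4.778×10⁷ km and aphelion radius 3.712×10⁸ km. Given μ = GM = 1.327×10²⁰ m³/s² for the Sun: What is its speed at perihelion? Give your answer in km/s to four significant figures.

Semi-major axis a = (r_p + r_a)/2 = 2.0949×10⁸ km = 2.095×10¹¹ m.
Vis-viva: v² = μ(2/r − 1/a) = 1.327×10²⁰ × (4.186×10⁻¹¹ − 4.773×10⁻¹²) = 4.921×10⁹ m²/s².
v = 70150 m/s = 70.15 km/s.

v ≈ 70.15 km/s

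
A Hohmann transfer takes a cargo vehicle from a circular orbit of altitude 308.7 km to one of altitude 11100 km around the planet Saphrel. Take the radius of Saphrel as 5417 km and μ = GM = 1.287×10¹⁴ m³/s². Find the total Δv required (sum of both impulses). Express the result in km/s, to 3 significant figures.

Δv_total ≈ 1.83 km/s

r₁ = 5417 + 308.7 = 5725.7 km = 5.7257×10⁶ m.
r₂ = 5417 + 11100 = 16517 km = 1.6517×10⁷ m.
Transfer ellipse a_t = (r₁ + r₂)/2 = 1.112×10⁷ m.
At r₁: circular v_c1 = √(μ/r₁) = 4741 m/s; transfer-periapsis v_p = √[μ(2/r₁ − 1/a_t)] = 5778 m/s.
Δv₁ = v_p − v_c1 = 1037 m/s.
At r₂: circular v_c2 = √(μ/r₂) = 2791 m/s; transfer-apoapsis v_a = √[μ(2/r₂ − 1/a_t)] = 2003 m/s.
Δv₂ = v_c2 − v_a = 788.5 m/s.
Total Δv = Δv₁ + Δv₂ = 1825 m/s = 1.825 km/s.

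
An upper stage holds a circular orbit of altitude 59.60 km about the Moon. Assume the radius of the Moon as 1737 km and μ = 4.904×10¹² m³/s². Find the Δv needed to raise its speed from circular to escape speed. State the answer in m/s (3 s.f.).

Δv ≈ 684 m/s

r = 1737 + 59.60 = 1796.6 km = 1.7966×10⁶ m.
Circular speed v_c = √(μ/r) = 1652 m/s.
Escape speed v_esc = √(2μ/r) = √2 × v_c = 2336 m/s.
Δv = v_esc − v_c = 684.3 m/s.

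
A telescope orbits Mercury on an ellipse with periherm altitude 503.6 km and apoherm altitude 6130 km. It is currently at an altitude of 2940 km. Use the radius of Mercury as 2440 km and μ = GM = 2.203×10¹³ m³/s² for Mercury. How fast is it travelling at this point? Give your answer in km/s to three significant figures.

r_p = 2440 + 503.6 = 2943.6 km = 2.9436×10⁶ m.
r_a = 2440 + 6130 = 8570.0 km = 8.5700×10⁶ m.
r = 2440 + 2940 = 5380.0 km = 5.380×10⁶ m.
Semi-major axis a = (r_p + r_a)/2 = 5756.8 km = 5.757×10⁶ m.
Vis-viva: v² = μ(2/r − 1/a) = 2.203×10¹³ × (3.717×10⁻⁷ − 1.737×10⁻⁷) = 4.363×10⁶ m²/s².
v = 2089 m/s = 2.089 km/s.

v ≈ 2.09 km/s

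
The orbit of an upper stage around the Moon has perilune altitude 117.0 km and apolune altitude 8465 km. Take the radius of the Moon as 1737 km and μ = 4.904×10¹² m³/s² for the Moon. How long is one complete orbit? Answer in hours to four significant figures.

r_p = 1737 + 117.0 = 1854.0 km = 1.8540×10⁶ m.
r_a = 1737 + 8465 = 10202 km = 1.0202×10⁷ m.
Semi-major axis a = (r_p + r_a)/2 = (1854.0 + 10202)/2 = 6028.0 km = 6.028×10⁶ m.
By Kepler's third law T = 2π√(a³/μ) = 2π × 6.683×10³ = 4.199×10⁴ s.
= 11.66 hours.

T ≈ 11.66 hours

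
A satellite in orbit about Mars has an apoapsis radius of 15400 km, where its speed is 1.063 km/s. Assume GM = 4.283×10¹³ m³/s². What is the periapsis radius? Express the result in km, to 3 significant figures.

r_a = 1.540×10⁷ m.
Specific energy ε = v²/2 − μ/r = -2.216×10⁶ J/kg, so a = −μ/(2ε) = 9.663×10⁶ m.
The apsides satisfy r_p + r_a = 2a, so the periapsis radius is 2a − r_a = 3.926×10⁶ m = 3926.0 km.

periapsis radius ≈ 3930 km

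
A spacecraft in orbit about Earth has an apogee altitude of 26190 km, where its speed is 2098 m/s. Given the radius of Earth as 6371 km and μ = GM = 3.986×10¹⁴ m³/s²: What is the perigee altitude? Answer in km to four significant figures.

r_a = 6371 + 26190 = 32561 km = 3.256×10⁷ m.
Specific energy ε = v²/2 − μ/r = -1.004×10⁷ J/kg, so a = −μ/(2ε) = 1.985×10⁷ m.
The apsides satisfy r_p + r_a = 2a, so the perigee radius is 2a − r_a = 7.137×10⁶ m = 7136.9 km.
Perigee altitude = 7136.9 − 6371 = 765.89 km.

perigee altitude ≈ 765.9 km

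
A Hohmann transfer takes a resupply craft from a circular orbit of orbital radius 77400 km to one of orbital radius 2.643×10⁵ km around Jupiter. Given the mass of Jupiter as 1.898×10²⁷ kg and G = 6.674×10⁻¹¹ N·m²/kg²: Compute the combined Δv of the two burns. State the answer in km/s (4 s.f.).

μ = GM = 6.674×10⁻¹¹ × 1.898×10²⁷ = 1.267×10¹⁷ m³/s².
r₁ = 77400 km = 7.740×10⁷ m.
r₂ = 2.643×10⁵ km = 2.643×10⁸ m.
Transfer ellipse a_t = (r₁ + r₂)/2 = 1.708×10⁸ m.
At r₁: circular v_c1 = √(μ/r₁) = 40450 m/s; transfer-perijove v_p = √[μ(2/r₁ − 1/a_t)] = 50320 m/s.
Δv₁ = v_p − v_c1 = 9862 m/s.
At r₂: circular v_c2 = √(μ/r₂) = 21890 m/s; transfer-apojove v_a = √[μ(2/r₂ − 1/a_t)] = 14740 m/s.
Δv₂ = v_c2 − v_a = 7157 m/s.
Total Δv = Δv₁ + Δv₂ = 17020 m/s = 17.02 km/s.

Δv_total ≈ 17.02 km/s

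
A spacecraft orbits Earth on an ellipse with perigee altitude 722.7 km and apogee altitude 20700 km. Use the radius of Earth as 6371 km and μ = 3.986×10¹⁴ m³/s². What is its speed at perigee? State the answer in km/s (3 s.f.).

v ≈ 9.44 km/s

r_p = 6371 + 722.7 = 7093.7 km = 7.0937×10⁶ m.
r_a = 6371 + 20700 = 27071 km = 2.7071×10⁷ m.
Semi-major axis a = (r_p + r_a)/2 = 17082 km = 1.708×10⁷ m.
Vis-viva: v² = μ(2/r − 1/a) = 3.986×10¹⁴ × (2.819×10⁻⁷ − 5.854×10⁻⁸) = 8.905×10⁷ m²/s².
v = 9436 m/s = 9.436 km/s.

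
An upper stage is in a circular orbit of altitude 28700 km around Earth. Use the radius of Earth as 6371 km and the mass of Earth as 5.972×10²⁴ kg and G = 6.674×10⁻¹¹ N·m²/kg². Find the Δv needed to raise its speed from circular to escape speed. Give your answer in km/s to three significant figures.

μ = GM = 6.674×10⁻¹¹ × 5.972×10²⁴ = 3.986×10¹⁴ m³/s².
r = 6371 + 28700 = 35071 km = 3.5071×10⁷ m.
Circular speed v_c = √(μ/r) = 3371 m/s.
Escape speed v_esc = √(2μ/r) = √2 × v_c = 4768 m/s.
Δv = v_esc − v_c = 1396 m/s = 1.396 km/s.

Δv ≈ 1.40 km/s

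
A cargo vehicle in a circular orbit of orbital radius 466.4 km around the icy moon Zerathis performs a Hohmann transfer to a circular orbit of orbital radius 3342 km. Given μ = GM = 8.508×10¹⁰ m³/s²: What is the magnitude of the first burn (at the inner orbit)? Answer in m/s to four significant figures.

r₁ = 466.4 km = 4.664×10⁵ m.
r₂ = 3342 km = 3.342×10⁶ m.
Transfer ellipse a_t = (r₁ + r₂)/2 = 1.904×10⁶ m.
At r₁: circular v_c1 = √(μ/r₁) = 427.1 m/s; transfer-periapsis v_p = √[μ(2/r₁ − 1/a_t)] = 565.8 m/s.
Δv₁ = v_p − v_c1 = 138.7 m/s.

Δv ≈ 138.7 m/s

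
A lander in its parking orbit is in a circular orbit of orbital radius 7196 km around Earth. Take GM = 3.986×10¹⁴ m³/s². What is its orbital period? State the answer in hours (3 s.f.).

r = 7196 km = 7.196×10⁶ m.
Kepler's third law: T = 2π√(r³/μ) = 2π√((7.196×10⁶)³ / 3.986×10¹⁴).
r³/μ = 9.348×10⁵ s², so T = 2π × 9.669×10² = 6.075×10³ s.
Converting: 6.075×10³ s ÷ 3600 = 1.688 hours.

T ≈ 1.69 hours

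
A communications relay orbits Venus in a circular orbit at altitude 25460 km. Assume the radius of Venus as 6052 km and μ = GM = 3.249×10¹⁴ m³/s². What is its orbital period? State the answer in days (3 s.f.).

r = 6052 + 25460 = 31512 km = 3.1512×10⁷ m.
Kepler's third law: T = 2π√(r³/μ) = 2π√((3.151×10⁷)³ / 3.249×10¹⁴).
r³/μ = 9.631×10⁷ s², so T = 2π × 9.814×10³ = 6.166×10⁴ s.
Converting: 6.166×10⁴ s ÷ 86400 = 0.7137 days.

T ≈ 0.714 days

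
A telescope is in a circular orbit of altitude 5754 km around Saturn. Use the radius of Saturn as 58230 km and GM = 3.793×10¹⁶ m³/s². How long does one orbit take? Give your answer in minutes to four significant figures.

r = 58230 + 5754 = 63984 km = 6.3984×10⁷ m.
Kepler's third law: T = 2π√(r³/μ) = 2π√((6.398×10⁷)³ / 3.793×10¹⁶).
r³/μ = 6.906×10⁶ s², so T = 2π × 2.628×10³ = 1.651×10⁴ s.
Converting: 1.651×10⁴ s ÷ 60.00 = 275.2 minutes.

T ≈ 275.2 minutes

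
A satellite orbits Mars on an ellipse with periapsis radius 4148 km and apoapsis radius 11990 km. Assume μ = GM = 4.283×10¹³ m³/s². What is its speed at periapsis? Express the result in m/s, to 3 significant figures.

Semi-major axis a = (r_p + r_a)/2 = 8069.0 km = 8.069×10⁶ m.
Vis-viva: v² = μ(2/r − 1/a) = 4.283×10¹³ × (4.822×10⁻⁷ − 1.239×10⁻⁷) = 1.534×10⁷ m²/s².
v = 3917 m/s.

v ≈ 3920 m/s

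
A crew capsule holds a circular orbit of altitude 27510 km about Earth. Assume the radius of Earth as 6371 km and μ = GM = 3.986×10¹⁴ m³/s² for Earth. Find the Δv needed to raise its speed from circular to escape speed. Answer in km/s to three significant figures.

r = 6371 + 27510 = 33881 km = 3.3881×10⁷ m.
Circular speed v_c = √(μ/r) = 3430 m/s.
Escape speed v_esc = √(2μ/r) = √2 × v_c = 4851 m/s.
Δv = v_esc − v_c = 1421 m/s = 1.421 km/s.

Δv ≈ 1.42 km/s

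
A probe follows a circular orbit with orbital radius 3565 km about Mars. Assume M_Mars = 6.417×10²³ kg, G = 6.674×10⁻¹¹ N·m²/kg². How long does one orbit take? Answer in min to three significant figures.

μ = GM = 6.674×10⁻¹¹ × 6.417×10²³ = 4.283×10¹³ m³/s².
r = 3565 km = 3.565×10⁶ m.
Kepler's third law: T = 2π√(r³/μ) = 2π√((3.565×10⁶)³ / 4.283×10¹³).
r³/μ = 1.058×10⁶ s², so T = 2π × 1.029×10³ = 6.463×10³ s.
Converting: 6.463×10³ s ÷ 60.00 = 107.7 min.

T ≈ 108 min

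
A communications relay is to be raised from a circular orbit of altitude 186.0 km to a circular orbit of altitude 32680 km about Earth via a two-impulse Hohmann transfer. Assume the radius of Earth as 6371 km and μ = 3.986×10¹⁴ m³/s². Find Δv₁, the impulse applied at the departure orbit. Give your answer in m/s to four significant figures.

Δv ≈ 2406 m/s

r₁ = 6371 + 186.0 = 6557.0 km = 6.5570×10⁶ m.
r₂ = 6371 + 32680 = 39051 km = 3.9051×10⁷ m.
Transfer ellipse a_t = (r₁ + r₂)/2 = 2.280×10⁷ m.
At r₁: circular v_c1 = √(μ/r₁) = 7797 m/s; transfer-perigee v_p = √[μ(2/r₁ − 1/a_t)] = 10200 m/s.
Δv₁ = v_p − v_c1 = 2406 m/s.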